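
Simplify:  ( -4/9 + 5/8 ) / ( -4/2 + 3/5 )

-65/504

Numerator: -4/9 + 5/8 = 13/72
Denominator: -4/2 + 3/5 = -7/5
Divide: (13/72) · (-5/7) = -65/504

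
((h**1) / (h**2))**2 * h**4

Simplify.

Inside the bracket: (h**-1)
Raise to the power 2: (h**-2)
Multiply by h**4: add exponents.

h**2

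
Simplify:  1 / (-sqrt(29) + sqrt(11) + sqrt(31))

Group as (sqrt(11) + sqrt(31)) - sqrt(29); multiply by (sqrt(11) + sqrt(31)) + sqrt(29), then rationalise the remaining surd.

(-13*sqrt(29) + 9*sqrt(31) + 49*sqrt(11) + 2*sqrt(9889))/1195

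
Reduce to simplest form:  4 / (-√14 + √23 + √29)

Group as (√23 + √29) - √14; multiply by (√23 + √29) + √14, then rationalise the remaining surd.

(-19*√14 + 4*√29 + 10*√23 + √9338)/153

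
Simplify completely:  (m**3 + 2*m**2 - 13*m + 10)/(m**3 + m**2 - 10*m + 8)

(m + 5)/(m + 4)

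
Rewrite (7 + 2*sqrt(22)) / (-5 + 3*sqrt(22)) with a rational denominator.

(31*sqrt(22) + 167)/173

Multiply numerator and denominator by -3*sqrt(22) - 5.
Denominator becomes -173; numerator becomes -167 - 31*sqrt(22).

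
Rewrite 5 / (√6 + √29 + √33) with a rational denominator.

(-15*√638 + 5*√33 + 25*√29 + 140*√6)/346

Group as (√6 + √33) + √29; multiply by (√6 + √33) - √29, then rationalise the remaining surd.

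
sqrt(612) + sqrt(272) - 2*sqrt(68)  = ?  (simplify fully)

sqrt(612) = 6*sqrt(17); sqrt(272) = 4*sqrt(17); 2*sqrt(68) = 4*sqrt(17)
Combine: (6 + 4 - 4)·sqrt(17) = 6*sqrt(17)

6*sqrt(17)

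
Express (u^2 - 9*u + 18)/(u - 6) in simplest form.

u - 3

Factor: u^2 - 9*u + 18 = (u - 6)*(u - 3)
Cancel the common factor (u - 6).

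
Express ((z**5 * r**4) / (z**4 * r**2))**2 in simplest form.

r**4*z**2

Inside the bracket: z**1 * r**2
Raise to the power 2: z**2 * r**4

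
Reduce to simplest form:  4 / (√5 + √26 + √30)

(-80*√39 + 4*√30 + 36*√26 + 204*√5)/519

Group as (√5 + √30) + √26; multiply by (√5 + √30) - √26, then rationalise the remaining surd.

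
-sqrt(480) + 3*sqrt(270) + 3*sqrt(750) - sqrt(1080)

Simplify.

sqrt(480) = 4*sqrt(30); 3*sqrt(270) = 9*sqrt(30); 3*sqrt(750) = 15*sqrt(30); sqrt(1080) = 6*sqrt(30)
Combine: (-4 + 9 + 15 - 6)·sqrt(30) = 14*sqrt(30)

14*sqrt(30)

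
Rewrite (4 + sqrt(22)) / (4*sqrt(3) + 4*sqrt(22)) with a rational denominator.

(-sqrt(66) - 4*sqrt(3) + 4*sqrt(22) + 22)/76

Multiply numerator and denominator by -4*sqrt(3) + 4*sqrt(22).
Denominator becomes 304; numerator becomes -4*sqrt(66) - 16*sqrt(3) + 16*sqrt(22) + 88.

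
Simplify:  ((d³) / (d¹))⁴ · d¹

d⁹

Inside the bracket: d²
Raise to the power 4: d⁸
Multiply by d¹: add exponents.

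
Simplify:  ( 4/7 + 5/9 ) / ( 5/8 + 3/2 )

Numerator: 4/7 + 5/9 = 71/63
Denominator: 5/8 + 3/2 = 17/8
Divide: (71/63) · (8/17) = 568/1071

568/1071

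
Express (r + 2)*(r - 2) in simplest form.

Difference of squares with P = r, Q = 2.

r^2 - 4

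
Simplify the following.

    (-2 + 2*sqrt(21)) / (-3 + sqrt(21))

Multiply numerator and denominator by -sqrt(21) - 3.
Denominator becomes -12; numerator becomes -36 - 4*sqrt(21).

(sqrt(21) + 9)/3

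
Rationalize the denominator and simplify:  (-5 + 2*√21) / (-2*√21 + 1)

Multiply numerator and denominator by 1 + 2*√21.
Denominator becomes -83; numerator becomes -8*√21 + 79.

(-79 + 8*√21)/83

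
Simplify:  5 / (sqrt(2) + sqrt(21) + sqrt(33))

Group as (sqrt(2) + sqrt(33)) + sqrt(21); multiply by (sqrt(2) + sqrt(33)) - sqrt(21), then rationalise the remaining surd.

(-15*sqrt(154) - 25*sqrt(33) + 35*sqrt(21) + 130*sqrt(2))/34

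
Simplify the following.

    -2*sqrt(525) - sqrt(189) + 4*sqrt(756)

11*sqrt(21)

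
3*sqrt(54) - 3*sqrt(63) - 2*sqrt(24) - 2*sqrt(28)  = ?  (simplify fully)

-13*sqrt(7) + 5*sqrt(6)

3*sqrt(54) = 9*sqrt(6); 3*sqrt(63) = 9*sqrt(7); 2*sqrt(24) = 4*sqrt(6); 2*sqrt(28) = 4*sqrt(7)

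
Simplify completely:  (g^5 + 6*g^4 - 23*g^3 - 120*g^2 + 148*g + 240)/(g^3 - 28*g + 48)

Factor: g^5 + 6*g^4 - 23*g^3 - 120*g^2 + 148*g + 240 = (g + 1)*(g - 2)*(g - 4)*(g + 5)*(g + 6);  g^3 - 28*g + 48 = (g - 4)*(g - 2)*(g + 6)
Cancel the common factors (g - 2), (g - 4), (g + 6).

g^2 + 6*g + 5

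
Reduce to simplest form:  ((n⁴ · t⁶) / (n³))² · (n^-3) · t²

t^14/n

Inside the bracket: n¹ · t⁶
Raise to the power 2: n² · t^12
Multiply by (n^-3) · t²: add exponents.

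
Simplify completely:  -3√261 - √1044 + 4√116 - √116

-9*√29

3√261 = 9*√29; √1044 = 6*√29; 4√116 = 8*√29; √116 = 2*√29
Combine: (-9 - 6 + 8 - 2)·√29 = -9*√29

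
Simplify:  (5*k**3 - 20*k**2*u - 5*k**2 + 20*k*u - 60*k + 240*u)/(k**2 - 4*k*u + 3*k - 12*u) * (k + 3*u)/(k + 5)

(5*k**2 + 15*k*u - 20*k - 60*u)/(k + 5)

Factor: 5*k**3 - 20*k**2*u - 5*k**2 + 20*k*u - 60*k + 240*u = 5*(k + 3)*(k - 4)*(k - 4*u);  k**2 - 4*k*u + 3*k - 12*u = (k - 4*u)*(k + 3)
Cancel the common factors (k + 3), (k - 4*u).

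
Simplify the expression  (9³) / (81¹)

3^2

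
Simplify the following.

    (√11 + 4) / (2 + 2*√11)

(7 + 3*√11)/20

Multiply numerator and denominator by -2*√11 + 2.
Denominator becomes -40; numerator becomes -6*√11 - 14.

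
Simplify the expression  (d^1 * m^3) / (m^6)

d/m^3

Quotient: d^1 * (m^-3)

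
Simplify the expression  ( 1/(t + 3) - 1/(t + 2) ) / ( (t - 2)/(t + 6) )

(-t - 6)/(t**3 + 3*t**2 - 4*t - 12)

Numerator: 1/(t + 3) - 1/(t + 2) = -1/(t**2 + 5*t + 6)
Denominator: (t - 2)/(t + 6) = (t - 2)/(t + 6)
Divide: (-1/(t**2 + 5*t + 6)) · ((t + 6)/(t - 2)) = (-t - 6)/(t**3 + 3*t**2 - 4*t - 12)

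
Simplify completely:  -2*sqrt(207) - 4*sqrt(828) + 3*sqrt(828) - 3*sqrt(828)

-30*sqrt(23)

2*sqrt(207) = 6*sqrt(23); 4*sqrt(828) = 24*sqrt(23); 3*sqrt(828) = 18*sqrt(23); 3*sqrt(828) = 18*sqrt(23)
Combine: (-6 - 24 + 18 - 18)·sqrt(23) = -30*sqrt(23)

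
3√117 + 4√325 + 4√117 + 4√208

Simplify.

57*√13

3√117 = 9*√13; 4√325 = 20*√13; 4√117 = 12*√13; 4√208 = 16*√13
Combine: (9 + 20 + 12 + 16)·√13 = 57*√13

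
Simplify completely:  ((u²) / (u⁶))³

Inside the bracket: (u^-4)
Raise to the power 3: (u^-12)

u^(-12)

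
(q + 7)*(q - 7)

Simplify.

(q)**2 - (7)**2 = q**2 - 49.

q**2 - 49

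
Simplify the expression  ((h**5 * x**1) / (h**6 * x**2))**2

Inside the bracket: (h**-1) * (x**-1)
Raise to the power 2: (h**-2) * (x**-2)

1/(h**2*x**2)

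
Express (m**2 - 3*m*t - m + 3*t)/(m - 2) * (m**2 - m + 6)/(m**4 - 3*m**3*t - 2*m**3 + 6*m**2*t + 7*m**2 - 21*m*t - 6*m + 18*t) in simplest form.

Factor: m**2 - 3*m*t - m + 3*t = (m - 1)*(m - 3*t);  m**4 - 3*m**3*t - 2*m**3 + 6*m**2*t + 7*m**2 - 21*m*t - 6*m + 18*t = (m**2 - m + 6)*(m - 1)*(m - 3*t)
Cancel the common factors (m**2 - m + 6), (m - 1), (m - 3*t).

1/(m - 2)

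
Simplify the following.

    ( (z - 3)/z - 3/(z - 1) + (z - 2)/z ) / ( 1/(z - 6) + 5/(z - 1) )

(2*z^3 - 22*z^2 + 65*z - 30)/(6*z^2 - 31*z)

Numerator: (z - 3)/z - 3/(z - 1) + (z - 2)/z = (2*z^2 - 10*z + 5)/(z^2 - z)
Denominator: 1/(z - 6) + 5/(z - 1) = (6*z - 31)/(z^2 - 7*z + 6)
Divide: ((2*z^2 - 10*z + 5)/(z^2 - z)) · ((z^2 - 7*z + 6)/(6*z - 31)) = (2*z^3 - 22*z^2 + 65*z - 30)/(6*z^2 - 31*z)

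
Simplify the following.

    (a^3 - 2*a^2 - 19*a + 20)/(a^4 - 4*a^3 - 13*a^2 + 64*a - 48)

Factor: a^3 - 2*a^2 - 19*a + 20 = (a - 5)*(a + 4)*(a - 1);  a^4 - 4*a^3 - 13*a^2 + 64*a - 48 = (a - 1)*(a - 3)*(a + 4)*(a - 4)
Cancel the common factors (a - 1), (a + 4).

(a - 5)/(a^2 - 7*a + 12)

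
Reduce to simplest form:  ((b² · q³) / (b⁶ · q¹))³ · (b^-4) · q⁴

q^10/b^16

Inside the bracket: (b^-4) · q²
Raise to the power 3: (b^-12) · q⁶
Multiply by (b^-4) · q⁴: add exponents.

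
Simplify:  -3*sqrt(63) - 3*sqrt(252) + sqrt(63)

-24*sqrt(7)

3*sqrt(63) = 9*sqrt(7); 3*sqrt(252) = 18*sqrt(7); sqrt(63) = 3*sqrt(7)
Combine: (-9 - 18 + 3)·sqrt(7) = -24*sqrt(7)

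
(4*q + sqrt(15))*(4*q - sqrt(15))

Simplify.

Product of conjugates: (P+Q)(P-Q) = P^2 - Q^2.

16*q^2 - 15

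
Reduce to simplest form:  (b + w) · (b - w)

b² - w²

Pair the conjugate factors: (b+w)(b-w) = b² - w².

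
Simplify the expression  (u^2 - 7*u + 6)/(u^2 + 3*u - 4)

Factor: u^2 - 7*u + 6 = (u - 1)*(u - 6);  u^2 + 3*u - 4 = (u + 4)*(u - 1)
Cancel the common factor (u - 1).

(u - 6)/(u + 4)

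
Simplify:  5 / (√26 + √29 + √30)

Group as (√26 + √29) + √30; multiply by (√26 + √29) - √30, then rationalise the remaining surd.

(-20*√5655 + 125*√30 + 135*√29 + 165*√26)/2391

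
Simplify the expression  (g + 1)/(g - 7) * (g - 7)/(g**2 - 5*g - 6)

1/(g - 6)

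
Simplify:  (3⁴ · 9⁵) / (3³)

3^11

3⁴ = 3^4; 9⁵ = 3^10; 3³ = 3^3
Combine exponents: 3^11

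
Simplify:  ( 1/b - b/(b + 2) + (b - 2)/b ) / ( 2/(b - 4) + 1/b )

Numerator: 1/b - b/(b + 2) + (b - 2)/b = (b - 2)/(b**2 + 2*b)
Denominator: 2/(b - 4) + 1/b = (3*b - 4)/(b**2 - 4*b)
Divide: ((b - 2)/(b**2 + 2*b)) · ((b**2 - 4*b)/(3*b - 4)) = (b**2 - 6*b + 8)/(3*b**2 + 2*b - 8)

(b**2 - 6*b + 8)/(3*b**2 + 2*b - 8)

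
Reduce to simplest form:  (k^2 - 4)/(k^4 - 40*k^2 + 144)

Factor: k^2 - 4 = (k + 2)*(k - 2);  k^4 - 40*k^2 + 144 = (k - 2)*(k - 6)*(k + 2)*(k + 6)
Cancel the common factors (k - 2), (k + 2).

1/(k^2 - 36)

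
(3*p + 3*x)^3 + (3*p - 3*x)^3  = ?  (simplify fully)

Only the even-power cross terms survive.

54*p*(p^2 + 3*x^2)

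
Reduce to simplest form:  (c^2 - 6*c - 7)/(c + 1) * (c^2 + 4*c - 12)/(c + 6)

Factor: c^2 - 6*c - 7 = (c - 7)*(c + 1);  c^2 + 4*c - 12 = (c + 6)*(c - 2)
Cancel the common factors (c + 1), (c + 6).

c^2 - 9*c + 14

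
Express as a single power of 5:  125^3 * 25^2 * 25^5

125^3 = 5^9; 25^2 = 5^4; 25^5 = 5^10
Combine exponents: 5^23

5^23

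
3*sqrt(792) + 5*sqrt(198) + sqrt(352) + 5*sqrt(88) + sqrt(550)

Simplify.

52*sqrt(22)

3*sqrt(792) = 18*sqrt(22); 5*sqrt(198) = 15*sqrt(22); sqrt(352) = 4*sqrt(22); 5*sqrt(88) = 10*sqrt(22); sqrt(550) = 5*sqrt(22)
Combine: (18 + 15 + 4 + 10 + 5)·sqrt(22) = 52*sqrt(22)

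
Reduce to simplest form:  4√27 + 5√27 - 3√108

4√27 = 12*√3; 5√27 = 15*√3; 3√108 = 18*√3
Combine: (12 + 15 - 18)·√3 = 9*√3

9*√3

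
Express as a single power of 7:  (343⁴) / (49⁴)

7^4

343⁴ = 7^12; 49⁴ = 7^8
Combine exponents: 7^4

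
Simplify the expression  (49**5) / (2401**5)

49**5 = 7**10; 2401**5 = 7**20
Combine exponents: 7**(-10)

7**(-10)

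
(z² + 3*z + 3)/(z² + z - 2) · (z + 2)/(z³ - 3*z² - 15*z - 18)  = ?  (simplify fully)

Factor: z² + z - 2 = (z - 1)·(z + 2);  z³ - 3*z² - 15*z - 18 = (z² + 3*z + 3)·(z - 6)
Cancel the common factors (z² + 3*z + 3), (z + 2).

1/(z² - 7*z + 6)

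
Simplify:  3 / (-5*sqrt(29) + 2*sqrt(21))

(-15*sqrt(29) - 6*sqrt(21))/641

Multiply numerator and denominator by 2*sqrt(21) + 5*sqrt(29).
Denominator becomes -641; numerator becomes 6*sqrt(21) + 15*sqrt(29).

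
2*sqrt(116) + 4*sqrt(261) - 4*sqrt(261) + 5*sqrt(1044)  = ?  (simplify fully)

2*sqrt(116) = 4*sqrt(29); 4*sqrt(261) = 12*sqrt(29); 4*sqrt(261) = 12*sqrt(29); 5*sqrt(1044) = 30*sqrt(29)
Combine: (4 + 12 - 12 + 30)·sqrt(29) = 34*sqrt(29)

34*sqrt(29)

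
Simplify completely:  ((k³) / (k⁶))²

k^(-6)

Inside the bracket: (k^-3)
Raise to the power 2: (k^-6)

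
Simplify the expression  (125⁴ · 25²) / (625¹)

125⁴ = 5^12; 25² = 5^4; 625¹ = 5^4
Combine exponents: 5^12

5^12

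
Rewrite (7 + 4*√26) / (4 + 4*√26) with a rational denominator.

Multiply numerator and denominator by -4*√26 + 4.
Denominator becomes -400; numerator becomes -388 - 12*√26.

(3*√26 + 97)/100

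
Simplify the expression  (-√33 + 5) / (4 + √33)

Multiply numerator and denominator by -√33 + 4.
Denominator becomes -17; numerator becomes -9*√33 + 53.

(-53 + 9*√33)/17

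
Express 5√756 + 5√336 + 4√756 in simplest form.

5√756 = 30*√21; 5√336 = 20*√21; 4√756 = 24*√21
Combine: (30 + 20 + 24)·√21 = 74*√21

74*√21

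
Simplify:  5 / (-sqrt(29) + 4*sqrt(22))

(5*sqrt(29) + 20*sqrt(22))/323

Multiply numerator and denominator by sqrt(29) + 4*sqrt(22).
Denominator becomes 323; numerator becomes 5*sqrt(29) + 20*sqrt(22).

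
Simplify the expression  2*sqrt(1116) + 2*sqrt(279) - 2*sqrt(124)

14*sqrt(31)

2*sqrt(1116) = 12*sqrt(31); 2*sqrt(279) = 6*sqrt(31); 2*sqrt(124) = 4*sqrt(31)
Combine: (12 + 6 - 4)·sqrt(31) = 14*sqrt(31)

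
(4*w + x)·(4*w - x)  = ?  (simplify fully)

16*w² - x²

(4*w)^2 - (x)^2 = 16*w² - x².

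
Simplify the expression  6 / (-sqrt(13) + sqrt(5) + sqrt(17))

(-54*sqrt(13) + 6*sqrt(17) + 150*sqrt(5) + 12*sqrt(1105))/259

Group as (sqrt(5) + sqrt(17)) - sqrt(13); multiply by (sqrt(5) + sqrt(17)) + sqrt(13), then rationalise the remaining surd.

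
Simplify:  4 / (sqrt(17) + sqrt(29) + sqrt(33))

(-8*sqrt(16269) + 52*sqrt(33) + 84*sqrt(29) + 180*sqrt(17))/1803

Group as (sqrt(17) + sqrt(33)) + sqrt(29); multiply by (sqrt(17) + sqrt(33)) - sqrt(29), then rationalise the remaining surd.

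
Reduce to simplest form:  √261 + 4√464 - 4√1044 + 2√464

3*√29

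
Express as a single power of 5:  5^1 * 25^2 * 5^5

5^1 = 5^1; 25^2 = 5^4; 5^5 = 5^5
Combine exponents: 5^10

5^10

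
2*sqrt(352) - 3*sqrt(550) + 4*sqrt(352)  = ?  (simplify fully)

2*sqrt(352) = 8*sqrt(22); 3*sqrt(550) = 15*sqrt(22); 4*sqrt(352) = 16*sqrt(22)
Combine: (8 - 15 + 16)·sqrt(22) = 9*sqrt(22)

9*sqrt(22)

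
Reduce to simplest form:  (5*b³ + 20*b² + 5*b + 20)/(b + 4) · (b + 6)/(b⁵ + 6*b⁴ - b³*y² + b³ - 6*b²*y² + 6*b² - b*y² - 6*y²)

Factor: 5*b³ + 20*b² + 5*b + 20 = 5·(b + 4)·(b² + 1);  b⁵ + 6*b⁴ - b³*y² + b³ - 6*b²*y² + 6*b² - b*y² - 6*y² = (b² + 1)·(b - y)·(b + 6)·(b + y)
Cancel the common factors (b² + 1), (b + 4), (b + 6).

-5/(-b² + y²)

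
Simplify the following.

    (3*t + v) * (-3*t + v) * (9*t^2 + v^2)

-81*t^4 + v^4

(v+(3*t))(v-(3*t)) = -9*t^2 + v^2; continue pairing.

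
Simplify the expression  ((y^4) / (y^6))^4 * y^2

Inside the bracket: (y^-2)
Raise to the power 4: (y^-8)
Multiply by y^2: add exponents.

y^(-6)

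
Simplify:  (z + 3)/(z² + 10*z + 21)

1/(z + 7)

Factor: z² + 10*z + 21 = (z + 7)·(z + 3)
Cancel the common factor (z + 3).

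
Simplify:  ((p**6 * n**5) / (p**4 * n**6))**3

p**6/n**3

Inside the bracket: p**2 * (n**-1)
Raise to the power 3: p**6 * (n**-3)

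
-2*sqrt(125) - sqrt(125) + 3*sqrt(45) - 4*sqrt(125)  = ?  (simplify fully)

-26*sqrt(5)

2*sqrt(125) = 10*sqrt(5); sqrt(125) = 5*sqrt(5); 3*sqrt(45) = 9*sqrt(5); 4*sqrt(125) = 20*sqrt(5)
Combine: (-10 - 5 + 9 - 20)·sqrt(5) = -26*sqrt(5)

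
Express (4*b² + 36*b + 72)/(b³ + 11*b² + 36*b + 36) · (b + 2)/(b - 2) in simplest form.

4/(b - 2)

Factor: 4*b² + 36*b + 72 = 4·(b + 3)·(b + 6);  b³ + 11*b² + 36*b + 36 = (b + 2)·(b + 3)·(b + 6)
Cancel the common factors (b + 3), (b + 6), (b + 2).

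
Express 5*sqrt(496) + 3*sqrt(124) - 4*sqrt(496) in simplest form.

10*sqrt(31)

5*sqrt(496) = 20*sqrt(31); 3*sqrt(124) = 6*sqrt(31); 4*sqrt(496) = 16*sqrt(31)
Combine: (20 + 6 - 16)·sqrt(31) = 10*sqrt(31)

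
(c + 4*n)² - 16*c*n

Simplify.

(c - 4*n)²

Expanding gives c² - 8*c*n + 16*n², a perfect square.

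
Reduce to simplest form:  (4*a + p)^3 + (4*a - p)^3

Write as f((4*a),p) + f((4*a),-p) and expand.

128*a^3 + 24*a*p^2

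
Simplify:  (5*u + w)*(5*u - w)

(5*u)^2 - (w)^2 = 25*u^2 - w^2.

25*u^2 - w^2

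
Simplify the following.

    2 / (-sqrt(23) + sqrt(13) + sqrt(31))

(-42*sqrt(23) + 10*sqrt(31) + 82*sqrt(13) + 4*sqrt(9269))/1171

Group as (sqrt(13) + sqrt(31)) - sqrt(23); multiply by (sqrt(13) + sqrt(31)) + sqrt(23), then rationalise the remaining surd.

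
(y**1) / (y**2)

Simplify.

Quotient: (y**-1)

1/y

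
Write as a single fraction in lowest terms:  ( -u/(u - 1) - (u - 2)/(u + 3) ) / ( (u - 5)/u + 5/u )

(-2*u^2 - 2)/(u^2 + 2*u - 3)

Numerator: -u/(u - 1) - (u - 2)/(u + 3) = (-2*u^2 - 2)/(u^2 + 2*u - 3)
Denominator: (u - 5)/u + 5/u = 1
Divide: ((-2*u^2 - 2)/(u^2 + 2*u - 3)) · (1) = (-2*u^2 - 2)/(u^2 + 2*u - 3)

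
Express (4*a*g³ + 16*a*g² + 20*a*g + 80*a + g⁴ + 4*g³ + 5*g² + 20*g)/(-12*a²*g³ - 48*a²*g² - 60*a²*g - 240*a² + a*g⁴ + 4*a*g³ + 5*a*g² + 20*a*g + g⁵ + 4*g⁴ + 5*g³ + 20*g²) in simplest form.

Factor: 4*a*g³ + 16*a*g² + 20*a*g + 80*a + g⁴ + 4*g³ + 5*g² + 20*g = (g² + 5)·(g + 4)·(4*a + g);  -12*a²*g³ - 48*a²*g² - 60*a²*g - 240*a² + a*g⁴ + 4*a*g³ + 5*a*g² + 20*a*g + g⁵ + 4*g⁴ + 5*g³ + 20*g² = (4*a + g)·(g² + 5)·(g + 4)·(-3*a + g)
Cancel the common factors (g² + 5), (4*a + g), (g + 4).

-1/(3*a - g)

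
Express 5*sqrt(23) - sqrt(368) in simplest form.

sqrt(23)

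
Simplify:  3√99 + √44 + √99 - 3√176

2*√11

3√99 = 9*√11; √44 = 2*√11; √99 = 3*√11; 3√176 = 12*√11
Combine: (9 + 2 + 3 - 12)·√11 = 2*√11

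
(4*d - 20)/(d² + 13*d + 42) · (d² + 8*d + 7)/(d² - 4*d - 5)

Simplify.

4/(d + 6)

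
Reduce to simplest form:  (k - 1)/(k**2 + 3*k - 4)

1/(k + 4)

Factor: k**2 + 3*k - 4 = (k - 1)*(k + 4)
Cancel the common factor (k - 1).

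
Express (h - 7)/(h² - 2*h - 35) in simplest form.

Factor: h² - 2*h - 35 = (h - 7)·(h + 5)
Cancel the common factor (h - 7).

1/(h + 5)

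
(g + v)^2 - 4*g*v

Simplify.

(g - v)^2

After expansion: g^2 - 2*g*v + v^2 — a perfect-square trinomial.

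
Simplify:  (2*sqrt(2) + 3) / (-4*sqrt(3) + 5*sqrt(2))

(8*sqrt(6) + 20 + 12*sqrt(3) + 15*sqrt(2))/2

Multiply numerator and denominator by 4*sqrt(3) + 5*sqrt(2).
Denominator becomes 2; numerator becomes 8*sqrt(6) + 20 + 12*sqrt(3) + 15*sqrt(2).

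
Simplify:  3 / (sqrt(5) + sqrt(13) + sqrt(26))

Group as (sqrt(5) + sqrt(13)) + sqrt(26); multiply by (sqrt(5) + sqrt(13)) - sqrt(26), then rationalise the remaining surd.

(-39*sqrt(10) - 12*sqrt(26) + 27*sqrt(13) + 51*sqrt(5))/98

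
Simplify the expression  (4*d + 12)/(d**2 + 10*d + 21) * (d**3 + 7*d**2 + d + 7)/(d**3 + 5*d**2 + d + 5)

4/(d + 5)

Factor: 4*d + 12 = 4*(d + 3);  d**2 + 10*d + 21 = (d + 3)*(d + 7);  d**3 + 7*d**2 + d + 7 = (d + 7)*(d**2 + 1);  d**3 + 5*d**2 + d + 5 = (d + 5)*(d**2 + 1)
Cancel the common factors (d**2 + 1), (d + 3), (d + 7).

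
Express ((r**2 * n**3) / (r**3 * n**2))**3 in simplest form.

Inside the bracket: (r**-1) * n**1
Raise to the power 3: (r**-3) * n**3

n**3/r**3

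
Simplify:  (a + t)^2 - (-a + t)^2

Binomially expand both and collect terms in t, a.

4*a*t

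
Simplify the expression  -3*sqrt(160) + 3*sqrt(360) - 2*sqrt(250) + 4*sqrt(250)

3*sqrt(160) = 12*sqrt(10); 3*sqrt(360) = 18*sqrt(10); 2*sqrt(250) = 10*sqrt(10); 4*sqrt(250) = 20*sqrt(10)
Combine: (-12 + 18 - 10 + 20)·sqrt(10) = 16*sqrt(10)

16*sqrt(10)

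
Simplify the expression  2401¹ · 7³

2401¹ = 7^4; 7³ = 7^3
Combine exponents: 7^7

7^7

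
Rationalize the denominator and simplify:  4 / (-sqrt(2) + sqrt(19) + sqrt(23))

(-40*sqrt(2) - 2*sqrt(23) + 6*sqrt(19) + 2*sqrt(874))/37

Group as (sqrt(19) + sqrt(23)) - sqrt(2); multiply by (sqrt(19) + sqrt(23)) + sqrt(2), then rationalise the remaining surd.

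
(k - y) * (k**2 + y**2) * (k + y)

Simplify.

k**4 - y**4

(k+y)(k-y) = k**2 - y**2; continue pairing.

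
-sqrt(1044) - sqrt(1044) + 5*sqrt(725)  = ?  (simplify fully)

sqrt(1044) = 6*sqrt(29); sqrt(1044) = 6*sqrt(29); 5*sqrt(725) = 25*sqrt(29)
Combine: (-6 - 6 + 25)·sqrt(29) = 13*sqrt(29)

13*sqrt(29)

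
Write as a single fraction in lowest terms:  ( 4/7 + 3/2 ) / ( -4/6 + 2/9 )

-261/56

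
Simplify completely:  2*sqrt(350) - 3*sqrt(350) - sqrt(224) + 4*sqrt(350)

11*sqrt(14)

2*sqrt(350) = 10*sqrt(14); 3*sqrt(350) = 15*sqrt(14); sqrt(224) = 4*sqrt(14); 4*sqrt(350) = 20*sqrt(14)
Combine: (10 - 15 - 4 + 20)·sqrt(14) = 11*sqrt(14)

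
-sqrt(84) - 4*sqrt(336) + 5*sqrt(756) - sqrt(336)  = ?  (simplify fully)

8*sqrt(21)

sqrt(84) = 2*sqrt(21); 4*sqrt(336) = 16*sqrt(21); 5*sqrt(756) = 30*sqrt(21); sqrt(336) = 4*sqrt(21)
Combine: (-2 - 16 + 30 - 4)·sqrt(21) = 8*sqrt(21)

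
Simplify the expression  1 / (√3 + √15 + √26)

Group as (√3 + √26) + √15; multiply by (√3 + √26) - √15, then rationalise the remaining surd.

(-3*√130 - 4*√26 + 7*√15 + 19*√3)/58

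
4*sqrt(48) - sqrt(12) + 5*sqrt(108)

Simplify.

4*sqrt(48) = 16*sqrt(3); sqrt(12) = 2*sqrt(3); 5*sqrt(108) = 30*sqrt(3)
Combine: (16 - 2 + 30)·sqrt(3) = 44*sqrt(3)

44*sqrt(3)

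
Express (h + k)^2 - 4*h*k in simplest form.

(h - k)^2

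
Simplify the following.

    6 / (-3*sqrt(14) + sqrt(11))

Multiply numerator and denominator by sqrt(11) + 3*sqrt(14).
Denominator becomes -115; numerator becomes 6*sqrt(11) + 18*sqrt(14).

(-18*sqrt(14) - 6*sqrt(11))/115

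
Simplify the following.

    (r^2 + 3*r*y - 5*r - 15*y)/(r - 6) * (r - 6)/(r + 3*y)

r - 5

Factor: r^2 + 3*r*y - 5*r - 15*y = (r - 5)*(r + 3*y)
Cancel the common factors (r + 3*y), (r - 6).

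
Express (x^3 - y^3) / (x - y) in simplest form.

x^2 + x*y + y^2

Apply the difference-of-cubes factorisation and cancel (x - y).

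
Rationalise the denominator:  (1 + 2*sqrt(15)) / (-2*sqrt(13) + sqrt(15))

(-4*sqrt(195) - 30 - 2*sqrt(13) - sqrt(15))/37

Multiply numerator and denominator by sqrt(15) + 2*sqrt(13).
Denominator becomes -37; numerator becomes sqrt(15) + 2*sqrt(13) + 30 + 4*sqrt(195).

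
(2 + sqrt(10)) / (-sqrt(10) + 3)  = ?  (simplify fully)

-16 - 5*sqrt(10)

Multiply numerator and denominator by 3 + sqrt(10).
Denominator becomes -1; numerator becomes 5*sqrt(10) + 16.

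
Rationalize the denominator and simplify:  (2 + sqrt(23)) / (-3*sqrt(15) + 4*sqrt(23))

Multiply numerator and denominator by 3*sqrt(15) + 4*sqrt(23).
Denominator becomes 233; numerator becomes 6*sqrt(15) + 8*sqrt(23) + 3*sqrt(345) + 92.

(6*sqrt(15) + 8*sqrt(23) + 3*sqrt(345) + 92)/233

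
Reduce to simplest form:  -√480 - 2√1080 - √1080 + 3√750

-7*√30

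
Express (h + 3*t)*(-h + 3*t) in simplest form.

Difference of squares with P = 3*t, Q = h.

-h**2 + 9*t**2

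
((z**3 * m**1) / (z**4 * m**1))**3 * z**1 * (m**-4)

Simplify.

Inside the bracket: (z**-1)
Raise to the power 3: (z**-3)
Multiply by z**1 * (m**-4): add exponents.

1/(m**4*z**2)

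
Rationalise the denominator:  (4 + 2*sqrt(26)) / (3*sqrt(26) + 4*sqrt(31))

Multiply numerator and denominator by -4*sqrt(31) + 3*sqrt(26).
Denominator becomes -262; numerator becomes -8*sqrt(806) - 16*sqrt(31) + 12*sqrt(26) + 156.

(-78 - 6*sqrt(26) + 8*sqrt(31) + 4*sqrt(806))/131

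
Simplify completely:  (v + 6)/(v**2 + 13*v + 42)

1/(v + 7)

Factor: v**2 + 13*v + 42 = (v + 6)*(v + 7)
Cancel the common factor (v + 6).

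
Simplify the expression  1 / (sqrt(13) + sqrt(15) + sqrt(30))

Group as (sqrt(13) + sqrt(15)) + sqrt(30); multiply by (sqrt(13) + sqrt(15)) - sqrt(30), then rationalise the remaining surd.

(-15*sqrt(26) - sqrt(30) + 14*sqrt(15) + 16*sqrt(13))/388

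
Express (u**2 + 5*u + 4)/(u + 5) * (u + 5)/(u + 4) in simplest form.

u + 1

Factor: u**2 + 5*u + 4 = (u + 1)*(u + 4)
Cancel the common factors (u + 4), (u + 5).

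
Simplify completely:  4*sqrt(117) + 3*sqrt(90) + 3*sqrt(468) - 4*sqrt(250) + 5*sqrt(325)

-11*sqrt(10) + 55*sqrt(13)

4*sqrt(117) = 12*sqrt(13); 3*sqrt(90) = 9*sqrt(10); 3*sqrt(468) = 18*sqrt(13); 4*sqrt(250) = 20*sqrt(10); 5*sqrt(325) = 25*sqrt(13)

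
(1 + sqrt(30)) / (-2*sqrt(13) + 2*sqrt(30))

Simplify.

Multiply numerator and denominator by 2*sqrt(13) + 2*sqrt(30).
Denominator becomes 68; numerator becomes 2*sqrt(13) + 2*sqrt(30) + 2*sqrt(390) + 60.

(sqrt(13) + sqrt(30) + sqrt(390) + 30)/34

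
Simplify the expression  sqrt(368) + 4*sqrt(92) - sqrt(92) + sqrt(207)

sqrt(368) = 4*sqrt(23); 4*sqrt(92) = 8*sqrt(23); sqrt(92) = 2*sqrt(23); sqrt(207) = 3*sqrt(23)
Combine: (4 + 8 - 2 + 3)·sqrt(23) = 13*sqrt(23)

13*sqrt(23)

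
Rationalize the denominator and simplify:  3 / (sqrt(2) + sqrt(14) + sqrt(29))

Group as (sqrt(2) + sqrt(14)) + sqrt(29); multiply by (sqrt(2) + sqrt(14)) - sqrt(29), then rationalise the remaining surd.

(-17*sqrt(14) - 41*sqrt(2) + 4*sqrt(203) + 13*sqrt(29))/19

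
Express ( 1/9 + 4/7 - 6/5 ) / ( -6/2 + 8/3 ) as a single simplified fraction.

Numerator: 1/9 + 4/7 - 6/5 = -163/315
Denominator: -6/2 + 8/3 = -1/3
Divide: (-163/315) · (-3) = 163/105

163/105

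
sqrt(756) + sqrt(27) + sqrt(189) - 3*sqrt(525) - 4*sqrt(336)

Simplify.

-22*sqrt(21) + 3*sqrt(3)

sqrt(756) = 6*sqrt(21); sqrt(27) = 3*sqrt(3); sqrt(189) = 3*sqrt(21); 3*sqrt(525) = 15*sqrt(21); 4*sqrt(336) = 16*sqrt(21)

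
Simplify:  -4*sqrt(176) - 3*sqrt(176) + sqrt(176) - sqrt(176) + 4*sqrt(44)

-20*sqrt(11)

4*sqrt(176) = 16*sqrt(11); 3*sqrt(176) = 12*sqrt(11); sqrt(176) = 4*sqrt(11); sqrt(176) = 4*sqrt(11); 4*sqrt(44) = 8*sqrt(11)
Combine: (-16 - 12 + 4 - 4 + 8)·sqrt(11) = -20*sqrt(11)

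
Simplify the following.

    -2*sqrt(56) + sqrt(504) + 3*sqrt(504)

2*sqrt(56) = 4*sqrt(14); sqrt(504) = 6*sqrt(14); 3*sqrt(504) = 18*sqrt(14)
Combine: (-4 + 6 + 18)·sqrt(14) = 20*sqrt(14)

20*sqrt(14)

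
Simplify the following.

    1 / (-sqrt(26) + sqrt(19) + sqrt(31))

Group as (sqrt(19) + sqrt(31)) - sqrt(26); multiply by (sqrt(19) + sqrt(31)) + sqrt(26), then rationalise the remaining surd.

(-12*sqrt(26) + 7*sqrt(31) + 19*sqrt(19) + sqrt(15314))/890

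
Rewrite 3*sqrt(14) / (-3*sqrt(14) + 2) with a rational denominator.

Multiply numerator and denominator by 2 + 3*sqrt(14).
Denominator becomes -122; numerator becomes 6*sqrt(14) + 126.

(-63 - 3*sqrt(14))/61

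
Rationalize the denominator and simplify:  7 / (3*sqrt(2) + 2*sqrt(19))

Multiply numerator and denominator by -3*sqrt(2) + 2*sqrt(19).
Denominator becomes 58; numerator becomes -21*sqrt(2) + 14*sqrt(19).

(-21*sqrt(2) + 14*sqrt(19))/58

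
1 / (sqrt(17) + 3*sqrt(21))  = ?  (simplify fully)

Multiply numerator and denominator by -3*sqrt(21) + sqrt(17).
Denominator becomes -172; numerator becomes -3*sqrt(21) + sqrt(17).

(-sqrt(17) + 3*sqrt(21))/172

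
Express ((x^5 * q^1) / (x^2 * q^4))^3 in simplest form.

Inside the bracket: x^3 * (q^-3)
Raise to the power 3: x^9 * (q^-9)

x^9/q^9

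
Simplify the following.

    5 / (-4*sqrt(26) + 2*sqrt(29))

Multiply numerator and denominator by 2*sqrt(29) + 4*sqrt(26).
Denominator becomes -300; numerator becomes 10*sqrt(29) + 20*sqrt(26).

(-2*sqrt(26) - sqrt(29))/30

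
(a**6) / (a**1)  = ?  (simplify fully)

Quotient: a**5

a**5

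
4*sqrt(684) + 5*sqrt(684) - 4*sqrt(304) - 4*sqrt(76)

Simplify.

4*sqrt(684) = 24*sqrt(19); 5*sqrt(684) = 30*sqrt(19); 4*sqrt(304) = 16*sqrt(19); 4*sqrt(76) = 8*sqrt(19)
Combine: (24 + 30 - 16 - 8)·sqrt(19) = 30*sqrt(19)

30*sqrt(19)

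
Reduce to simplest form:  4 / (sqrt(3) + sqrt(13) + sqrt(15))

Group as (sqrt(3) + sqrt(15)) + sqrt(13); multiply by (sqrt(3) + sqrt(15)) - sqrt(13), then rationalise the remaining surd.

(-24*sqrt(65) + 4*sqrt(15) + 20*sqrt(13) + 100*sqrt(3))/155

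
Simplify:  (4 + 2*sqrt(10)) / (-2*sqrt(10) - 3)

(-28 - 2*sqrt(10))/31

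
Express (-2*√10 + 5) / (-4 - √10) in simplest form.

(-40 + 13*√10)/6

Multiply numerator and denominator by -4 + √10.
Denominator becomes 6; numerator becomes -40 + 13*√10.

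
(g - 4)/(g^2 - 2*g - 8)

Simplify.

Factor: g^2 - 2*g - 8 = (g + 2)*(g - 4)
Cancel the common factor (g - 4).

1/(g + 2)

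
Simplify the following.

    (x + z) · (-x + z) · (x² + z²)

-x⁴ + z⁴

(z+x)(z-x) = -x² + z²; continue pairing.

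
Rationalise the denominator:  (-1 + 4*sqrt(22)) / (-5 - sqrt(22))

Multiply numerator and denominator by -5 + sqrt(22).
Denominator becomes 3; numerator becomes -21*sqrt(22) + 93.

-7*sqrt(22) + 31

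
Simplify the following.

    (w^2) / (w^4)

Quotient: (w^-2)

w^(-2)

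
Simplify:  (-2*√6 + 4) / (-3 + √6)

2*√6/3

Multiply numerator and denominator by -3 - √6.
Denominator becomes 3; numerator becomes 2*√6.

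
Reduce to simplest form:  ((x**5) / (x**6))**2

x**(-2)

Inside the bracket: (x**-1)
Raise to the power 2: (x**-2)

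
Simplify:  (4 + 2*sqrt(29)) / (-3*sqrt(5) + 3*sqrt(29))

(2*sqrt(5) + 2*sqrt(29) + sqrt(145) + 29)/36

Multiply numerator and denominator by 3*sqrt(5) + 3*sqrt(29).
Denominator becomes 216; numerator becomes 12*sqrt(5) + 12*sqrt(29) + 6*sqrt(145) + 174.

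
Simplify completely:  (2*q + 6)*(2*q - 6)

(2*q)^2 - (6)^2 = 4*q^2 - 36.

4*q^2 - 36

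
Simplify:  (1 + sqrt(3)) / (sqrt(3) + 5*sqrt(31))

(-3 - sqrt(3) + 5*sqrt(31) + 5*sqrt(93))/772

Multiply numerator and denominator by -5*sqrt(31) + sqrt(3).
Denominator becomes -772; numerator becomes -5*sqrt(93) - 5*sqrt(31) + sqrt(3) + 3.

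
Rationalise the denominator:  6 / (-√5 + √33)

(3*√5 + 3*√33)/14

Multiply numerator and denominator by √5 + √33.
Denominator becomes 28; numerator becomes 6*√5 + 6*√33.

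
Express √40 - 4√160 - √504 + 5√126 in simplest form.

√40 = 2*√10; 4√160 = 16*√10; √504 = 6*√14; 5√126 = 15*√14

-14*√10 + 9*√14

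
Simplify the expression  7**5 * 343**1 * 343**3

7**17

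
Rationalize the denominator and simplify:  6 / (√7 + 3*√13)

(-3*√7 + 9*√13)/55

Multiply numerator and denominator by -√7 + 3*√13.
Denominator becomes 110; numerator becomes -6*√7 + 18*√13.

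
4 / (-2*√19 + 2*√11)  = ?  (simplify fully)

Multiply numerator and denominator by 2*√11 + 2*√19.
Denominator becomes -32; numerator becomes 8*√11 + 8*√19.

(-√19 - √11)/4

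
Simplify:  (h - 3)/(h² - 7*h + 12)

Factor: h² - 7*h + 12 = (h - 3)·(h - 4)
Cancel the common factor (h - 3).

1/(h - 4)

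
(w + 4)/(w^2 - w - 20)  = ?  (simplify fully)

Factor: w^2 - w - 20 = (w - 5)*(w + 4)
Cancel the common factor (w + 4).

1/(w - 5)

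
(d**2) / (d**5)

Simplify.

d**(-3)

Quotient: (d**-3)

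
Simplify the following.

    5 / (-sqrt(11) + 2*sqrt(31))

Multiply numerator and denominator by sqrt(11) + 2*sqrt(31).
Denominator becomes 113; numerator becomes 5*sqrt(11) + 10*sqrt(31).

(5*sqrt(11) + 10*sqrt(31))/113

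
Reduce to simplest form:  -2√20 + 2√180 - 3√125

2√20 = 4*√5; 2√180 = 12*√5; 3√125 = 15*√5
Combine: (-4 + 12 - 15)·√5 = -7*√5

-7*√5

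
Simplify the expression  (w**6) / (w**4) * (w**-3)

1/w

Quotient: w**2
Multiply by (w**-3): add exponents.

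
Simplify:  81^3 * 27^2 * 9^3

81^3 = 3^12; 27^2 = 3^6; 9^3 = 3^6
Combine exponents: 3^24

3^24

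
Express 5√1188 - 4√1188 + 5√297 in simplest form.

21*√33

5√1188 = 30*√33; 4√1188 = 24*√33; 5√297 = 15*√33
Combine: (30 - 24 + 15)·√33 = 21*√33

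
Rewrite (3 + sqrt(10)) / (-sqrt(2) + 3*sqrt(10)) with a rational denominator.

(3*sqrt(2) + 2*sqrt(5) + 9*sqrt(10) + 30)/88

Multiply numerator and denominator by sqrt(2) + 3*sqrt(10).
Denominator becomes 88; numerator becomes 3*sqrt(2) + 2*sqrt(5) + 9*sqrt(10) + 30.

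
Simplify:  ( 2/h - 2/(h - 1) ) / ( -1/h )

2/(h - 1)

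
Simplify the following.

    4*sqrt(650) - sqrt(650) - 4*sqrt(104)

4*sqrt(650) = 20*sqrt(26); sqrt(650) = 5*sqrt(26); 4*sqrt(104) = 8*sqrt(26)
Combine: (20 - 5 - 8)·sqrt(26) = 7*sqrt(26)

7*sqrt(26)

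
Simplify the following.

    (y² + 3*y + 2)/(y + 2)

y + 1

Factor: y² + 3*y + 2 = (y + 1)·(y + 2)
Cancel the common factor (y + 2).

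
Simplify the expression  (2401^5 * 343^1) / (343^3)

7^14

2401^5 = 7^20; 343^1 = 7^3; 343^3 = 7^9
Combine exponents: 7^14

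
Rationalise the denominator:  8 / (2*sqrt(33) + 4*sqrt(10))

(-4*sqrt(33) + 8*sqrt(10))/7

Multiply numerator and denominator by -4*sqrt(10) + 2*sqrt(33).
Denominator becomes -28; numerator becomes -32*sqrt(10) + 16*sqrt(33).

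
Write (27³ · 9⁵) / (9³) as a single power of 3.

3^13

27³ = 3^9; 9⁵ = 3^10; 9³ = 3^6
Combine exponents: 3^13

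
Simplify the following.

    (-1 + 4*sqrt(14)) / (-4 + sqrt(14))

Multiply numerator and denominator by -4 - sqrt(14).
Denominator becomes 2; numerator becomes -15*sqrt(14) - 52.

(-15*sqrt(14) - 52)/2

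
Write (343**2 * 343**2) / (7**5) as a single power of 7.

343**2 = 7**6; 343**2 = 7**6; 7**5 = 7**5
Combine exponents: 7**7

7**7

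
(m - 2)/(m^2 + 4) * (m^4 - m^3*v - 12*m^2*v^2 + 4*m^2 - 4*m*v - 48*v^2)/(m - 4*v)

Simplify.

m^2 + 3*m*v - 2*m - 6*v

Factor: m^4 - m^3*v - 12*m^2*v^2 + 4*m^2 - 4*m*v - 48*v^2 = (m - 4*v)*(m + 3*v)*(m^2 + 4)
Cancel the common factors (m^2 + 4), (m - 4*v).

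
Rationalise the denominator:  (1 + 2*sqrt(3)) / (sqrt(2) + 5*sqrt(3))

Multiply numerator and denominator by -sqrt(2) + 5*sqrt(3).
Denominator becomes 73; numerator becomes -2*sqrt(6) - sqrt(2) + 5*sqrt(3) + 30.

(-2*sqrt(6) - sqrt(2) + 5*sqrt(3) + 30)/73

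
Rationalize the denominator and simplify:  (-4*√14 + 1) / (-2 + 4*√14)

(-111 - 2*√14)/110

Multiply numerator and denominator by -4*√14 - 2.
Denominator becomes -220; numerator becomes 4*√14 + 222.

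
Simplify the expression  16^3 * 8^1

2^15

16^3 = 2^12; 8^1 = 2^3
Combine exponents: 2^15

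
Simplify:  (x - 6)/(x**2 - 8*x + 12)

Factor: x**2 - 8*x + 12 = (x - 2)*(x - 6)
Cancel the common factor (x - 6).

1/(x - 2)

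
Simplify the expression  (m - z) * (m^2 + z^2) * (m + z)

Pair the conjugate factors: (m+z)(m-z) = m^2 - z^2, then repeat with the next factor.

m^4 - z^4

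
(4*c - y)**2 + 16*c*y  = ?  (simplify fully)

After expansion: 16*c**2 + 8*c*y + y**2 — a perfect-square trinomial.

(4*c + y)**2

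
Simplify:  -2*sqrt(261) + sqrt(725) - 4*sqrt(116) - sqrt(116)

-11*sqrt(29)

2*sqrt(261) = 6*sqrt(29); sqrt(725) = 5*sqrt(29); 4*sqrt(116) = 8*sqrt(29); sqrt(116) = 2*sqrt(29)
Combine: (-6 + 5 - 8 - 2)·sqrt(29) = -11*sqrt(29)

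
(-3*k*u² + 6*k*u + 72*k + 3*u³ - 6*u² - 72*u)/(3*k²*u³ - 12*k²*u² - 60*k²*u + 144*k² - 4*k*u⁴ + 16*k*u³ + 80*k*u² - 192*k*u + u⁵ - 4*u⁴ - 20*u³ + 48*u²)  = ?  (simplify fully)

Factor: -3*k*u² + 6*k*u + 72*k + 3*u³ - 6*u² - 72*u = 3·(-k + u)·(u - 6)·(u + 4);  3*k²*u³ - 12*k²*u² - 60*k²*u + 144*k² - 4*k*u⁴ + 16*k*u³ + 80*k*u² - 192*k*u + u⁵ - 4*u⁴ - 20*u³ + 48*u² = (-3*k + u)·(u - 2)·(u + 4)·(u - 6)·(-k + u)
Cancel the common factors (u + 4), (-k + u), (u - 6).

3/(-3*k*u + 6*k + u² - 2*u)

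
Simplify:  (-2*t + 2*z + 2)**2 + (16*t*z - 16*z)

Expand the square and combine the (16*t*z - 16*z) term.

4*(t + z - 1)**2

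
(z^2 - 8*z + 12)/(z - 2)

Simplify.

z - 6

Factor: z^2 - 8*z + 12 = (z - 2)*(z - 6)
Cancel the common factor (z - 2).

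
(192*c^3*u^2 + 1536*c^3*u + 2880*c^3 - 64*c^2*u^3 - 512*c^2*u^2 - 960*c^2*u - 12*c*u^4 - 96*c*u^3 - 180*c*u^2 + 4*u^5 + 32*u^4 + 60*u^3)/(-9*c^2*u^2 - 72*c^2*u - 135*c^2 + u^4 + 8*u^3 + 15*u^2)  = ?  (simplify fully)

(-64*c^2 + 4*u^2)/(3*c + u)

Factor: 192*c^3*u^2 + 1536*c^3*u + 2880*c^3 - 64*c^2*u^3 - 512*c^2*u^2 - 960*c^2*u - 12*c*u^4 - 96*c*u^3 - 180*c*u^2 + 4*u^5 + 32*u^4 + 60*u^3 = 4*(4*c + u)*(u + 5)*(-3*c + u)*(u + 3)*(-4*c + u);  -9*c^2*u^2 - 72*c^2*u - 135*c^2 + u^4 + 8*u^3 + 15*u^2 = (3*c + u)*(-3*c + u)*(u + 5)*(u + 3)
Cancel the common factors (u + 5), (u + 3), (-3*c + u).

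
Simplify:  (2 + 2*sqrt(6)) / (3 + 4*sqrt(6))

(2*sqrt(6) + 42)/87

Multiply numerator and denominator by -4*sqrt(6) + 3.
Denominator becomes -87; numerator becomes -42 - 2*sqrt(6).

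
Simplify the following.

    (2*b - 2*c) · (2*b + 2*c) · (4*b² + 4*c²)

16*b⁴ - 16*c⁴

Pair the conjugate factors: ((2*b)+(2*c))((2*b)-(2*c)) = 4*b² - 4*c², then repeat with the next factor.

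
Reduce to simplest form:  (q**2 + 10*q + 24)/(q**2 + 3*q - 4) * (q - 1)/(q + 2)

(q + 6)/(q + 2)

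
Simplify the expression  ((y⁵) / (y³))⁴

Inside the bracket: y²
Raise to the power 4: y⁸

y⁸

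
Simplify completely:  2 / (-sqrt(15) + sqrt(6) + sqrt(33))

(-4*sqrt(15) - 2*sqrt(33) + 7*sqrt(6) + sqrt(330))/18

Group as (sqrt(6) + sqrt(33)) - sqrt(15); multiply by (sqrt(6) + sqrt(33)) + sqrt(15), then rationalise the remaining surd.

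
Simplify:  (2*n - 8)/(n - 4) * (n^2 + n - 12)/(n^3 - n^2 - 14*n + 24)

2/(n - 2)

Factor: 2*n - 8 = 2*(n - 4);  n^2 + n - 12 = (n - 3)*(n + 4);  n^3 - n^2 - 14*n + 24 = (n + 4)*(n - 3)*(n - 2)
Cancel the common factors (n + 4), (n - 3), (n - 4).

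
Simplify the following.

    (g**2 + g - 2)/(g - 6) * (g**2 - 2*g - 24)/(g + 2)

Factor: g**2 + g - 2 = (g + 2)*(g - 1);  g**2 - 2*g - 24 = (g - 6)*(g + 4)
Cancel the common factors (g + 2), (g - 6).

g**2 + 3*g - 4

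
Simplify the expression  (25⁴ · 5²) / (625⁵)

5^(-10)

25⁴ = 5^8; 5² = 5^2; 625⁵ = 5^20
Combine exponents: 5^(-10)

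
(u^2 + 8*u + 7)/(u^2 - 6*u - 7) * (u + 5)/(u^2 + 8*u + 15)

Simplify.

Factor: u^2 + 8*u + 7 = (u + 7)*(u + 1);  u^2 - 6*u - 7 = (u - 7)*(u + 1);  u^2 + 8*u + 15 = (u + 3)*(u + 5)
Cancel the common factors (u + 5), (u + 1).

(u + 7)/(u^2 - 4*u - 21)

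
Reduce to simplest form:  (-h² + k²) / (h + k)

-h + k

-h² + k² factors as -(h - k)*(h + k).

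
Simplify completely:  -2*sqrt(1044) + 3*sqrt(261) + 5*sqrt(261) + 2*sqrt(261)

2*sqrt(1044) = 12*sqrt(29); 3*sqrt(261) = 9*sqrt(29); 5*sqrt(261) = 15*sqrt(29); 2*sqrt(261) = 6*sqrt(29)
Combine: (-12 + 9 + 15 + 6)·sqrt(29) = 18*sqrt(29)

18*sqrt(29)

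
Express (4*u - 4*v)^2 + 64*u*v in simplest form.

After expansion: 16*u^2 + 32*u*v + 16*v^2 — a perfect-square trinomial.

16*(u + v)^2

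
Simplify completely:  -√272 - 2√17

√272 = 4*√17; 2√17 = 2*√17
Combine: (-4 - 2)·√17 = -6*√17

-6*√17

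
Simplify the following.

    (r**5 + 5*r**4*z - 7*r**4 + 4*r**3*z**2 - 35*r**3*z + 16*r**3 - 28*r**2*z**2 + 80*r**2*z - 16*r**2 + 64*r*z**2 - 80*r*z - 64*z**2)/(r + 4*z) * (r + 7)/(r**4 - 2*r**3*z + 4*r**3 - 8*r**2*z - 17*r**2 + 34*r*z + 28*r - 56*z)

(-r**2 - r*z + 4*r + 4*z)/(-r + 2*z)

Factor: r**5 + 5*r**4*z - 7*r**4 + 4*r**3*z**2 - 35*r**3*z + 16*r**3 - 28*r**2*z**2 + 80*r**2*z - 16*r**2 + 64*r*z**2 - 80*r*z - 64*z**2 = (r**2 - 3*r + 4)*(r + 4*z)*(r - 4)*(r + z);  r**4 - 2*r**3*z + 4*r**3 - 8*r**2*z - 17*r**2 + 34*r*z + 28*r - 56*z = (r**2 - 3*r + 4)*(r + 7)*(r - 2*z)
Cancel the common factors (r**2 - 3*r + 4), (r + 4*z), (r + 7).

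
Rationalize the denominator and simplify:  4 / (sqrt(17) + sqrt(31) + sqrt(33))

(-8*sqrt(17391) + 60*sqrt(33) + 76*sqrt(31) + 188*sqrt(17))/1883

Group as (sqrt(31) + sqrt(33)) + sqrt(17); multiply by (sqrt(31) + sqrt(33)) - sqrt(17), then rationalise the remaining surd.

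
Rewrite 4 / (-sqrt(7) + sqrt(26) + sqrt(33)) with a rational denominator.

(-26*sqrt(7) + 7*sqrt(26) + sqrt(6006))/91

Group as (sqrt(26) + sqrt(33)) - sqrt(7); multiply by (sqrt(26) + sqrt(33)) + sqrt(7), then rationalise the remaining surd.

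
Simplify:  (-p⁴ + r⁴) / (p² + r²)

-p² + r²

-p⁴ + r⁴ factors as -(p - r)*(p + r)*(p² + r²).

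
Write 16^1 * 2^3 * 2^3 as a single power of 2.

2^10

16^1 = 2^4; 2^3 = 2^3; 2^3 = 2^3
Combine exponents: 2^10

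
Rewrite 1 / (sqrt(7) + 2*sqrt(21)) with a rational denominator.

Multiply numerator and denominator by -sqrt(7) + 2*sqrt(21).
Denominator becomes 77; numerator becomes -sqrt(7) + 2*sqrt(21).

(-sqrt(7) + 2*sqrt(21))/77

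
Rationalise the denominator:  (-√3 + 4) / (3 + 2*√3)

Multiply numerator and denominator by -2*√3 + 3.
Denominator becomes -3; numerator becomes -11*√3 + 18.

(-18 + 11*√3)/3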